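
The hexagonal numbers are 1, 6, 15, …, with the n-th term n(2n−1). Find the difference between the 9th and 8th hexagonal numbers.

33

Consecutive hexagonal numbers differ by 4n − 3: here 4·9 − 3 = 33.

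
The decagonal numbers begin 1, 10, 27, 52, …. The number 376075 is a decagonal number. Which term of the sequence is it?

307

Set n(4n−3) = 376075, giving 4n² − 3n − 376075 = 0.
The discriminant is 9 + 16·376075 = 6017209, and √6017209 = 2453.
So n = (3 + 2453) / 8 = 2456/8 = 307.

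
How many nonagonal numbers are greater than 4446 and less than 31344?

58

The n-th nonagonal number is n(7n−5)/2.
Smallest index with value > 4446: n = 37 (giving 4699).
Largest index with value < 31344: n = 94 (giving 30691).
Indices 37 through 94: 58 terms.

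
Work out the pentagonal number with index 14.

287

14·(3·14 − 1)/2 = 14·41/2 = 287.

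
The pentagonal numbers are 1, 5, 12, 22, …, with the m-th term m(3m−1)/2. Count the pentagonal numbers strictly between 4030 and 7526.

18

The n-th pentagonal number is n(3n−1)/2.
Smallest index with value > 4030: n = 53 (giving 4187).
Largest index with value < 7526: n = 70 (giving 7315).
Indices 53 through 70: 18 terms.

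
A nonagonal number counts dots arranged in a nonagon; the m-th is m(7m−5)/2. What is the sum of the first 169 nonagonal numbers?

5645445

Σ i(7i−5)/2 = (7Σi² − 5Σi) / 2 over i = 1..169.
Σi = 14365 and Σi² = 1623245.
(7·1623245 − 5·14365) / 2 = 11290890/2 = 5645445.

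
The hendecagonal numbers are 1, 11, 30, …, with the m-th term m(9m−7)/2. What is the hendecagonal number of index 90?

36135

The 90th hendecagonal number is n(9n−7)/2 with n = 90.
90·(9·90 − 7)/2 = 90·803/2 = 36135.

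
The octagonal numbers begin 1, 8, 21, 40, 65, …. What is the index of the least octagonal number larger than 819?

Solve n(3n−2) > 819 for integer n.
The largest n with value ≤ 819 is 16 (since 736 ≤ 819 < 833), so the first above is n = 17, value 833.

17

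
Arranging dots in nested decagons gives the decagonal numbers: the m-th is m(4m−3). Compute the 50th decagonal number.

9850

The 50th decagonal number is n(4n−3) with n = 50.
50·(4·50 − 3) = 50·197 = 9850.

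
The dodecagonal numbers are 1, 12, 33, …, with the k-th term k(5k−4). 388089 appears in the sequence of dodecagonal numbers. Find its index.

Set n(5n−4) = 388089, giving 5n² − 4n − 388089 = 0.
The discriminant is 16 + 20·388089 = 7761796, and √7761796 = 2786.
So n = (4 + 2786) / 10 = 2790/10 = 279.
Check: 279·(5·279 − 4) = 388089. ✓

279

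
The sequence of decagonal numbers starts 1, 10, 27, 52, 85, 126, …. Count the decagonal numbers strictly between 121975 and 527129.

188

The n-th decagonal number is n(4n−3).
Smallest index with value > 121975: n = 176 (giving 123376).
Largest index with value < 527129: n = 363 (giving 525987).
Indices 176 through 363: 188 terms.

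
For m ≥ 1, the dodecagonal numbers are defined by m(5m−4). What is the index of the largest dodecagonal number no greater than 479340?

Solve n(5n−4) ≤ 479340 for integer n.
n = 310 gives 479260 ≤ 479340, while n = 311 gives 482361 > 479340; so the answer is index 310.

310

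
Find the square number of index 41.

41² = 1681.

1681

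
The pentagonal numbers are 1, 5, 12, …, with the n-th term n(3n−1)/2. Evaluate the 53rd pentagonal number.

The 53rd pentagonal number is n(3n−1)/2 with n = 53.
53·(3·53 − 1)/2 = 53·158/2 = 53·79 = 4187.

4187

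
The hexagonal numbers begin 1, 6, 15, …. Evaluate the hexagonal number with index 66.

The 66th hexagonal number is n(2n−1) with n = 66.
66·(2·66 − 1) = 66·131 = 8646.

8646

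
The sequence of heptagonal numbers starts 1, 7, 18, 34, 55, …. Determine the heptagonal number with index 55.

The 55th heptagonal number is n(5n−3)/2 with n = 55.
55·(5·55 − 3)/2 = 55·272/2 = 55·136 = 7480.

7480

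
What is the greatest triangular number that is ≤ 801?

780

Solve n(n+1)/2 ≤ 801 for integer n.
n = 39 gives 780 ≤ 801, while n = 40 gives 820 > 801; so the answer is 780.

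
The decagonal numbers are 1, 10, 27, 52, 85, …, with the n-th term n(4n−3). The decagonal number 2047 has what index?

23

Set n(4n−3) = 2047, giving 4n² − 3n − 2047 = 0.
The discriminant is 9 + 16·2047 = 32761, and √32761 = 181.
So n = (3 + 181) / 8 = 184/8 = 23.
Check: 23·(4·23 − 3) = 2047. ✓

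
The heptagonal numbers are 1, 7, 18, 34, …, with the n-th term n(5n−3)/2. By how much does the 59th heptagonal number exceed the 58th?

Consecutive heptagonal numbers differ by 5n − 4: here 5·59 − 4 = 291.

291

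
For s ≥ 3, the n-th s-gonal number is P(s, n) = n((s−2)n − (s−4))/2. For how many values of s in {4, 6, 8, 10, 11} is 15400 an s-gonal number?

1

s = 4: P(4, 124) = 15376 and P(4, 125) = 15625; 15400 is not s-gonal.
s = 6: P(6, 88) = 15400. ✓
s = 8: P(8, 71) = 14981 and P(8, 72) = 15408; 15400 is not s-gonal.
s = 10: P(10, 62) = 15190 and P(10, 63) = 15687; 15400 is not s-gonal.
s = 11: P(11, 58) = 14935 and P(11, 59) = 15458; 15400 is not s-gonal.
Hits: s ∈ {6} → 1.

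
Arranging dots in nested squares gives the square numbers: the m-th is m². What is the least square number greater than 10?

16

Solve n² > 10 for integer n.
The largest n with value ≤ 10 is 3 (since 9 ≤ 10 < 16), so the first above is n = 4, value 16.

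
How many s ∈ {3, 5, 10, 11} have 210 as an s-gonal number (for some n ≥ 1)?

s = 3: P(3, 20) = 210. ✓
s = 5: P(5, 12) = 210. ✓
s = 10: P(10, 7) = 175 and P(10, 8) = 232; 210 is not s-gonal.
s = 11: P(11, 7) = 196 and P(11, 8) = 260; 210 is not s-gonal.
Hits: s ∈ {3, 5} → 2.

2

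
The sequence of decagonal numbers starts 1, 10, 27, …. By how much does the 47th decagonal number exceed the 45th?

730

47·(4·47 − 3) = 8695 and 45·(4·45 − 3) = 7965.
Difference: 8695 − 7965 = 730.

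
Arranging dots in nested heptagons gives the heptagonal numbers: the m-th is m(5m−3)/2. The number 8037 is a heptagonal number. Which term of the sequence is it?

57

Set n(5n−3)/2 = 8037, giving 5n² − 3n − 16074 = 0.
The discriminant is 9 + 40·8037 = 321489, and √321489 = 567.
So n = (3 + 567) / 10 = 570/10 = 57.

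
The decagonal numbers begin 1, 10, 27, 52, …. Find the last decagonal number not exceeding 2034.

Solve n(4n−3) ≤ 2034 for integer n.
n = 22 gives 1870 ≤ 2034, while n = 23 gives 2047 > 2034; so the answer is 1870.

1870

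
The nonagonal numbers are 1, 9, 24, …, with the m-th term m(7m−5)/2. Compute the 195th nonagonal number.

132600

The 195th nonagonal number is n(7n−5)/2 with n = 195.
195·(7·195 − 5)/2 = 195·1360/2 = 195·680 = 132600.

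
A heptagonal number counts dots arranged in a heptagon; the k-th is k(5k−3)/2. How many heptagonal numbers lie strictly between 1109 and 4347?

20

The n-th heptagonal number is n(5n−3)/2.
Smallest index with value > 1109: n = 22 (giving 1177).
Largest index with value < 4347: n = 41 (giving 4141).
Indices 22 through 41: 20 terms.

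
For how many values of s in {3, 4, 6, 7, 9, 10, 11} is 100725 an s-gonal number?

s = 3: P(3, 448) = 100576 and P(3, 449) = 101025; 100725 is not s-gonal.
s = 4: P(4, 317) = 100489 and P(4, 318) = 101124; 100725 is not s-gonal.
s = 6: P(6, 224) = 100128 and P(6, 225) = 101025; 100725 is not s-gonal.
s = 7: P(7, 201) = 100701 and P(7, 202) = 101707; 100725 is not s-gonal.
s = 9: P(9, 170) = 100725. ✓
s = 10: P(10, 159) = 100647 and P(10, 160) = 101920; 100725 is not s-gonal.
s = 11: P(11, 150) = 100725. ✓
Hits: s ∈ {9, 11} → 2.

2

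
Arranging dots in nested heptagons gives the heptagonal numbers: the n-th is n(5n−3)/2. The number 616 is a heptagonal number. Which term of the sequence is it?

Set n(5n−3)/2 = 616, giving 5n² − 3n − 1232 = 0.
The discriminant is 9 + 40·616 = 24649, and √24649 = 157.
So n = (3 + 157) / 10 = 160/10 = 16.

16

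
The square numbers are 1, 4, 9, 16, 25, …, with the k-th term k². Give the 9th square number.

81

The 9th square number is n² with n = 9.
9² = 81.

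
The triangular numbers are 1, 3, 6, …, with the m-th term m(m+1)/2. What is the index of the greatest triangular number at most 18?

5

Solve n(n+1)/2 ≤ 18 for integer n.
n = 5 gives 15 ≤ 18, while n = 6 gives 21 > 18; so the answer is index 5.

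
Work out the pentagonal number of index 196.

The 196th pentagonal number is n(3n−1)/2 with n = 196.
196·(3·196 − 1)/2 = 196·587/2 = 57526.

57526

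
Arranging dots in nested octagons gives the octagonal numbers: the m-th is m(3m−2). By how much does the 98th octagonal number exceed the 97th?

Consecutive octagonal numbers differ by 6n − 5: here 6·98 − 5 = 583.

583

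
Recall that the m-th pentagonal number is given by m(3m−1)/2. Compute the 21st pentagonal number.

651

The 21st pentagonal number is n(3n−1)/2 with n = 21.
21·(3·21 − 1)/2 = 21·62/2 = 21·31 = 651.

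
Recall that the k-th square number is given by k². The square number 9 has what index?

3

We need n² = 9, so n = √9 = 3.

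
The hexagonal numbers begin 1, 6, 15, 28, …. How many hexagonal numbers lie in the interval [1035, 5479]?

The n-th hexagonal number is n(2n−1).
Smallest index with value ≥ 1035: n = 23 (giving 1035).
Largest index with value ≤ 5479: n = 52 (giving 5356).
Indices 23 through 52: 30 terms.

30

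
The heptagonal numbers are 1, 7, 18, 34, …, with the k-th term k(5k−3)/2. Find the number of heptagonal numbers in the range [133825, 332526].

The n-th heptagonal number is n(5n−3)/2.
Smallest index with value ≥ 133825: n = 232 (giving 134212).
Largest index with value ≤ 332526: n = 365 (giving 332515).
Indices 232 through 365: 134 terms.

134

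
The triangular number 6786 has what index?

Set n(n+1)/2 = 6786, giving n² + n − 13572 = 0.
The discriminant is 1 + 8·6786 = 54289, and √54289 = 233.
So n = (-1 + 233) / 2 = 232/2 = 116.

116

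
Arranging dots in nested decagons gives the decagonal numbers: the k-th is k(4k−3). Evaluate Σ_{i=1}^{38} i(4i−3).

73853

Σ i(4i−3) = 4Σi² − 3Σi over i = 1..38.
Σi = 741 and Σi² = 19019.
4·19019 − 3·741 = 73853.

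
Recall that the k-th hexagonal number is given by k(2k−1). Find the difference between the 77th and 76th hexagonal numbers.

Consecutive hexagonal numbers differ by 4n − 3: here 4·77 − 3 = 305.

305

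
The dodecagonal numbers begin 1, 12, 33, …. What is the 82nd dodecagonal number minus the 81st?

811

Consecutive dodecagonal numbers differ by 10n − 9: here 10·82 − 9 = 811.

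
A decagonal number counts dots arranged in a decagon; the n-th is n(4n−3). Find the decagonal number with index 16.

The 16th decagonal number is n(4n−3) with n = 16.
16·(4·16 − 3) = 16·61 = 976.

976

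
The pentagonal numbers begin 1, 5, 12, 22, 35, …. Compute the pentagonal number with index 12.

12·(3·12 − 1)/2 = 12·35/2 = 210.

210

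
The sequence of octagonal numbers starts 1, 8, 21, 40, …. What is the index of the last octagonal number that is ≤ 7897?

Solve n(3n−2) ≤ 7897 for integer n.
n = 51 gives 7701 ≤ 7897, while n = 52 gives 8008 > 7897; so the answer is index 51.

51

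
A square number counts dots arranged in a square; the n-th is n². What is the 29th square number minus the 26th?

29² = 841 and 26² = 676.
Difference: 841 − 676 = 165.

165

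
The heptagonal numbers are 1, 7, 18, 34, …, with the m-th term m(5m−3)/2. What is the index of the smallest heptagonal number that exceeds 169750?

Solve n(5n−3)/2 > 169750 for integer n.
The largest n with value ≤ 169750 is 260 (since 168610 ≤ 169750 < 169911), so the first above is n = 261, value 169911.

261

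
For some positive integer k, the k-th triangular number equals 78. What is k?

Set n(n+1)/2 = 78, giving n² + n − 156 = 0.
The discriminant is 1 + 8·78 = 625, and √625 = 25.
So n = (-1 + 25) / 2 = 24/2 = 12.

12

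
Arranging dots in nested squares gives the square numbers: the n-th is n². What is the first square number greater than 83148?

83521

Solve n² > 83148 for integer n.
The largest n with value ≤ 83148 is 288 (since 82944 ≤ 83148 < 83521), so the first above is n = 289, value 83521.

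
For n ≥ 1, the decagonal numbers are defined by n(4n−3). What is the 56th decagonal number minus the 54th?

874

56·(4·56 − 3) = 12376 and 54·(4·54 − 3) = 11502.
Difference: 12376 − 11502 = 874.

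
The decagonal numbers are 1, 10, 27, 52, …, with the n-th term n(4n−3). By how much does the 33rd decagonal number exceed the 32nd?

Consecutive decagonal numbers differ by 8n − 7: here 8·33 − 7 = 257.

257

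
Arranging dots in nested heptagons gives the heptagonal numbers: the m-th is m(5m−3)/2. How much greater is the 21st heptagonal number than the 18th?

288

21·(5·21 − 3)/2 = 1071 and 18·(5·18 − 3)/2 = 783.
Difference: 1071 − 783 = 288.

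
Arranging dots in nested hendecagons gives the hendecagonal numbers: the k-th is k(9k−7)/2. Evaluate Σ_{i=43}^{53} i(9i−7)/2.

Σ i(9i−7)/2 = (9Σi² − 7Σi) / 2 over i = 43..53.
Σi = 1431 − 903 = 528 and Σi² = 51039 − 25585 = 25454.
(9·25454 − 7·528) / 2 = 225390/2 = 112695.

112695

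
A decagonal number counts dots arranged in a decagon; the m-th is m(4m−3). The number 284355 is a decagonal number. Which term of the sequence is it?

Set n(4n−3) = 284355, giving 4n² − 3n − 284355 = 0.
The discriminant is 9 + 16·284355 = 4549689, and √4549689 = 2133.
So n = (3 + 2133) / 8 = 2136/8 = 267.
Check: 267·(4·267 − 3) = 284355. ✓

267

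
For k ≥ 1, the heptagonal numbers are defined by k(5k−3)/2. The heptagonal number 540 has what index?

15

Set n(5n−3)/2 = 540, giving 5n² − 3n − 1080 = 0.
The discriminant is 9 + 40·540 = 21609, and √21609 = 147.
So n = (3 + 147) / 10 = 150/10 = 15.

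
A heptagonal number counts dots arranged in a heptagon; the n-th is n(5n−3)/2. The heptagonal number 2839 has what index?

34

Set n(5n−3)/2 = 2839, giving 5n² − 3n − 5678 = 0.
The discriminant is 9 + 40·2839 = 113569, and √113569 = 337.
So n = (3 + 337) / 10 = 340/10 = 34.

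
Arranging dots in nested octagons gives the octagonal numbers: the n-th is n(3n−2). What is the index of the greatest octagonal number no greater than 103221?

185

Solve n(3n−2) ≤ 103221 for integer n.
n = 185 gives 102305 ≤ 103221, while n = 186 gives 103416 > 103221; so the answer is index 185.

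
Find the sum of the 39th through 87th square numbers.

Σ_{i=39}^{87} i² = 223300 − 19019 = 204281.

204281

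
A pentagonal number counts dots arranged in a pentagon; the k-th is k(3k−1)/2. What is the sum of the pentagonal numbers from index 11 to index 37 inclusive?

25461

Σ i(3i−1)/2 = (3Σi² − Σi) / 2 over i = 11..37.
Σi = 703 − 55 = 648 and Σi² = 17575 − 385 = 17190.
(3·17190 − 1·648) / 2 = 50922/2 = 25461.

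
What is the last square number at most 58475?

58081

Solve n² ≤ 58475 for integer n.
n = 241 gives 58081 ≤ 58475, while n = 242 gives 58564 > 58475; so the answer is 58081.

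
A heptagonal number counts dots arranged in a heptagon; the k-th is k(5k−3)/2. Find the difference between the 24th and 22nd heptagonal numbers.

24·(5·24 − 3)/2 = 1404 and 22·(5·22 − 3)/2 = 1177.
Difference: 1404 − 1177 = 227.

227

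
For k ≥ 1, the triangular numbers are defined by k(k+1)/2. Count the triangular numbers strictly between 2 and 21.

4

The n-th triangular number is n(n+1)/2.
Smallest index with value > 2: n = 2 (giving 3).
Largest index with value < 21: n = 5 (giving 15).
Indices 2 through 5: 4 terms.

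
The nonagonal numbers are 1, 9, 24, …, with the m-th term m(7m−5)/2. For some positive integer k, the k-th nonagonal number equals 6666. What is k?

44

Set n(7n−5)/2 = 6666, giving 7n² − 5n − 13332 = 0.
So n = (5 + 611) / 14 = 616/14 = 44.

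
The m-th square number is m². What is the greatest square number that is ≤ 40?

36

Solve n² ≤ 40 for integer n.
n = 6 gives 36 ≤ 40, while n = 7 gives 49 > 40; so the answer is 36.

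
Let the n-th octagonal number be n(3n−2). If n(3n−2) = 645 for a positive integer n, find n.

Set n(3n−2) = 645, giving 3n² − 2n − 645 = 0.
The discriminant is 4 + 12·645 = 7744, and √7744 = 88.
So n = (2 + 88) / 6 = 90/6 = 15.

15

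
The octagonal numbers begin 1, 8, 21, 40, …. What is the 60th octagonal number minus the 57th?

1047

60·(3·60 − 2) = 10680 and 57·(3·57 − 2) = 9633.
Difference: 10680 − 9633 = 1047.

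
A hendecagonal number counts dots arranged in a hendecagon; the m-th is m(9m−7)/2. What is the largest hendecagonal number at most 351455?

Solve n(9n−7)/2 ≤ 351455 for integer n.
n = 279 gives 349308 ≤ 351455, while n = 280 gives 351820 > 351455; so the answer is 349308.

349308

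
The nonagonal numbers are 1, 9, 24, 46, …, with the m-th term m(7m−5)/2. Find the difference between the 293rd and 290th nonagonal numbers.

293·(7·293 − 5)/2 = 299739 and 290·(7·290 − 5)/2 = 293625.
Difference: 299739 − 293625 = 6114.

6114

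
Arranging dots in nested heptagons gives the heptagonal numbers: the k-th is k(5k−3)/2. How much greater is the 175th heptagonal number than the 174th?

Consecutive heptagonal numbers differ by 5n − 4: here 5·175 − 4 = 871.

871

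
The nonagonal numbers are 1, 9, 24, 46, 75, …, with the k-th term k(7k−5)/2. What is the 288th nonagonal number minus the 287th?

2010

Consecutive nonagonal numbers differ by 7n − 6: here 7·288 − 6 = 2010.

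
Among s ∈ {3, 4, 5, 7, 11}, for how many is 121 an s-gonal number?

1

s = 3: P(3, 15) = 120 and P(3, 16) = 136; 121 is not s-gonal.
s = 4: P(4, 11) = 121. ✓
s = 5: P(5, 9) = 117 and P(5, 10) = 145; 121 is not s-gonal.
s = 7: P(7, 7) = 112 and P(7, 8) = 148; 121 is not s-gonal.
s = 11: P(11, 5) = 95 and P(11, 6) = 141; 121 is not s-gonal.
Hits: s ∈ {4} → 1.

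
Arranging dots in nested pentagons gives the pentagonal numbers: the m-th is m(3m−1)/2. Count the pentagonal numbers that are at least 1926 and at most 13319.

59

The n-th pentagonal number is n(3n−1)/2.
Smallest index with value ≥ 1926: n = 36 (giving 1926).
Largest index with value ≤ 13319: n = 94 (giving 13207).
Indices 36 through 94: 59 terms.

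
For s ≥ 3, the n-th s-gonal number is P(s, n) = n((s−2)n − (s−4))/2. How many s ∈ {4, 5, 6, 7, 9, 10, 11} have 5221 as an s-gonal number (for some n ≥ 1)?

s = 4: P(4, 72) = 5184 and P(4, 73) = 5329; 5221 is not s-gonal.
s = 5: P(5, 59) = 5192 and P(5, 60) = 5370; 5221 is not s-gonal.
s = 6: P(6, 51) = 5151 and P(6, 52) = 5356; 5221 is not s-gonal.
s = 7: P(7, 46) = 5221. ✓
s = 9: P(9, 38) = 4959 and P(9, 39) = 5226; 5221 is not s-gonal.
s = 10: P(10, 36) = 5076 and P(10, 37) = 5365; 5221 is not s-gonal.
s = 11: P(11, 34) = 5083 and P(11, 35) = 5390; 5221 is not s-gonal.
Hits: s ∈ {7} → 1.

1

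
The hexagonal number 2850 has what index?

Set n(2n−1) = 2850, giving 2n² − n − 2850 = 0.
So n = (1 + 151) / 4 = 152/4 = 38.

38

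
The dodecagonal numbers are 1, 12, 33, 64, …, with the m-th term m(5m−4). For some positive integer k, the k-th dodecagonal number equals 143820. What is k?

170

Set n(5n−4) = 143820, giving 5n² − 4n − 143820 = 0.
So n = (4 + 1696) / 10 = 1700/10 = 170.
Check: 170·(5·170 − 4) = 143820. ✓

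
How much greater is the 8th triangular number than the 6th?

8·9/2 = 36 and 6·7/2 = 21.
Difference: 36 − 21 = 15.

15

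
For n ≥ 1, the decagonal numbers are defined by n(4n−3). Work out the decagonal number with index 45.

7965

The 45th decagonal number is n(4n−3) with n = 45.
45·(4·45 − 3) = 45·177 = 7965.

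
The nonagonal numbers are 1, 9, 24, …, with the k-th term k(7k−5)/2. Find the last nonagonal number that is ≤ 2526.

2484

Solve n(7n−5)/2 ≤ 2526 for integer n.
n = 27 gives 2484 ≤ 2526, while n = 28 gives 2674 > 2526; so the answer is 2484.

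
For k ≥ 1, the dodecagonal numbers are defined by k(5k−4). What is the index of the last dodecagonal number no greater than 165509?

Solve n(5n−4) ≤ 165509 for integer n.
n = 182 gives 164892 ≤ 165509, while n = 183 gives 166713 > 165509; so the answer is index 182.

182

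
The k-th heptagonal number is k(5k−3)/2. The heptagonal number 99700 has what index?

200

Set n(5n−3)/2 = 99700, giving 5n² − 3n − 199400 = 0.
So n = (3 + 1997) / 10 = 2000/10 = 200.
Check: 200·(5·200 − 3)/2 = 99700. ✓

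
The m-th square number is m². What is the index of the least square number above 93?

10

Solve n² > 93 for integer n.
The largest n with value ≤ 93 is 9 (since 81 ≤ 93 < 100), so the first above is n = 10, value 100.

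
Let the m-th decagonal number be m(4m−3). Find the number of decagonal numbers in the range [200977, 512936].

The n-th decagonal number is n(4n−3).
Smallest index with value ≥ 200977: n = 225 (giving 201825).
Largest index with value ≤ 512936: n = 358 (giving 511582).
Indices 225 through 358: 134 terms.

134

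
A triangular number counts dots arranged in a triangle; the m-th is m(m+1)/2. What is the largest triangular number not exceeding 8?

6

Solve n(n+1)/2 ≤ 8 for integer n.
n = 3 gives 6 ≤ 8, while n = 4 gives 10 > 8; so the answer is 6.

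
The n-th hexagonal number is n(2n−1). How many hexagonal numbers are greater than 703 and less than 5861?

35

The n-th hexagonal number is n(2n−1).
Smallest index with value > 703: n = 20 (giving 780).
Largest index with value < 5861: n = 54 (giving 5778).
Indices 20 through 54: 35 terms.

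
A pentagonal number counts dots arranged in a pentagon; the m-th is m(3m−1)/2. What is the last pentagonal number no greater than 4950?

4845

Solve n(3n−1)/2 ≤ 4950 for integer n.
n = 57 gives 4845 ≤ 4950, while n = 58 gives 5017 > 4950; so the answer is 4845.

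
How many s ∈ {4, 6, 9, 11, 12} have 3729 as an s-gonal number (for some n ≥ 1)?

s = 4: P(4, 61) = 3721 and P(4, 62) = 3844; 3729 is not s-gonal.
s = 6: P(6, 43) = 3655 and P(6, 44) = 3828; 3729 is not s-gonal.
s = 9: P(9, 33) = 3729. ✓
s = 11: P(11, 29) = 3683 and P(11, 30) = 3945; 3729 is not s-gonal.
s = 12: P(12, 27) = 3537 and P(12, 28) = 3808; 3729 is not s-gonal.
Hits: s ∈ {9} → 1.

1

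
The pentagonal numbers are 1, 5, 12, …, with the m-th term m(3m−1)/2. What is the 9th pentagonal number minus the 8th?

Consecutive pentagonal numbers differ by 3n − 2: here 3·9 − 2 = 25.

25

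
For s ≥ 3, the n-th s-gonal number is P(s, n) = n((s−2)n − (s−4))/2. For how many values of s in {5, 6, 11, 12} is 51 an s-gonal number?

1

s = 5: P(5, 6) = 51. ✓
s = 6: P(6, 5) = 45 and P(6, 6) = 66; 51 is not s-gonal.
s = 11: P(11, 3) = 30 and P(11, 4) = 58; 51 is not s-gonal.
s = 12: P(12, 3) = 33 and P(12, 4) = 64; 51 is not s-gonal.
Hits: s ∈ {5} → 1.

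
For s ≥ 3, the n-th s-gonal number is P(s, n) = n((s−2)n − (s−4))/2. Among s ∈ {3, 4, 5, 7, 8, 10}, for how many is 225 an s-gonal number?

2

s = 3: P(3, 20) = 210 and P(3, 21) = 231; 225 is not s-gonal.
s = 4: P(4, 15) = 225. ✓
s = 5: P(5, 12) = 210 and P(5, 13) = 247; 225 is not s-gonal.
s = 7: P(7, 9) = 189 and P(7, 10) = 235; 225 is not s-gonal.
s = 8: P(8, 9) = 225. ✓
s = 10: P(10, 7) = 175 and P(10, 8) = 232; 225 is not s-gonal.
Hits: s ∈ {4, 8} → 2.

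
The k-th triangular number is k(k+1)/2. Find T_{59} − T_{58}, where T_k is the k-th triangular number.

59

Consecutive triangular numbers differ by n: T_{59} − T_{58} = 59.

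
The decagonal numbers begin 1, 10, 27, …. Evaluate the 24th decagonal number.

The 24th decagonal number is n(4n−3) with n = 24.
24·(4·24 − 3) = 24·93 = 2232.

2232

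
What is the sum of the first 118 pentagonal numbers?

828478

Σ i(3i−1)/2 = (3Σi² − Σi) / 2 over i = 1..118.
Σi = 7021 and Σi² = 554659.
(3·554659 − 1·7021) / 2 = 1656956/2 = 828478.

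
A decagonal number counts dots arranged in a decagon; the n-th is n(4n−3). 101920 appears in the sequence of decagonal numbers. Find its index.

Set n(4n−3) = 101920, giving 4n² − 3n − 101920 = 0.
The discriminant is 9 + 16·101920 = 1630729, and √1630729 = 1277.
So n = (3 + 1277) / 8 = 1280/8 = 160.

160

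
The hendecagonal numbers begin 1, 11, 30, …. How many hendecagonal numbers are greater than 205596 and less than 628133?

159

The n-th hendecagonal number is n(9n−7)/2.
Smallest index with value > 205596: n = 215 (giving 207260).
Largest index with value < 628133: n = 373 (giving 624775).
Indices 215 through 373: 159 terms.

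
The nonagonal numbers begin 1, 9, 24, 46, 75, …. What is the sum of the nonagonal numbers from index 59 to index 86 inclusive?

Σ i(7i−5)/2 = (7Σi² − 5Σi) / 2 over i = 59..86.
Σi = 3741 − 1711 = 2030 and Σi² = 215731 − 66729 = 149002.
(7·149002 − 5·2030) / 2 = 1032864/2 = 516432.

516432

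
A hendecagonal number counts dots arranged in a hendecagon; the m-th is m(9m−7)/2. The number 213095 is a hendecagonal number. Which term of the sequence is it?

Set n(9n−7)/2 = 213095, giving 9n² − 7n − 426190 = 0.
So n = (7 + 3917) / 18 = 3924/18 = 218.
Check: 218·(9·218 − 7)/2 = 213095. ✓

218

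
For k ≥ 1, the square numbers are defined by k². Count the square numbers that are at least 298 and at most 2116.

29

The n-th square number is n².
Smallest index with value ≥ 298: n = 18 (giving 324).
Largest index with value ≤ 2116: n = 46 (giving 2116).
Indices 18 through 46: 29 terms.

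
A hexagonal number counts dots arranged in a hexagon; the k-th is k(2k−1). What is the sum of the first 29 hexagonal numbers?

16675

Σ i(2i−1) = 2Σi² − Σi over i = 1..29.
Σi = 435 and Σi² = 8555.
2·8555 − 1·435 = 16675.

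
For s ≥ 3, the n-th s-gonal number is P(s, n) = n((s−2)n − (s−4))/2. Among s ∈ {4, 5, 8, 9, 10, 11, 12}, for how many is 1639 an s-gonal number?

1

s = 4: P(4, 40) = 1600 and P(4, 41) = 1681; 1639 is not s-gonal.
s = 5: P(5, 33) = 1617 and P(5, 34) = 1717; 1639 is not s-gonal.
s = 8: P(8, 23) = 1541 and P(8, 24) = 1680; 1639 is not s-gonal.
s = 9: P(9, 22) = 1639. ✓
s = 10: P(10, 20) = 1540 and P(10, 21) = 1701; 1639 is not s-gonal.
s = 11: P(11, 19) = 1558 and P(11, 20) = 1730; 1639 is not s-gonal.
s = 12: P(12, 18) = 1548 and P(12, 19) = 1729; 1639 is not s-gonal.
Hits: s ∈ {9} → 1.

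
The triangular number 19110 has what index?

Set n(n+1)/2 = 19110, giving n² + n − 38220 = 0.
The discriminant is 1 + 8·19110 = 152881, and √152881 = 391.
So n = (-1 + 391) / 2 = 390/2 = 195.

195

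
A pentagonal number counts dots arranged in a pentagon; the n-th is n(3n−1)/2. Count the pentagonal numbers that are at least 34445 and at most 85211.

87

The n-th pentagonal number is n(3n−1)/2.
Smallest index with value ≥ 34445: n = 152 (giving 34580).
Largest index with value ≤ 85211: n = 238 (giving 84847).
Indices 152 through 238: 87 terms.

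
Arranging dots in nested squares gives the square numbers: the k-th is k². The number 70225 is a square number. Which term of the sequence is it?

We need n² = 70225, so n = √70225 = 265.

265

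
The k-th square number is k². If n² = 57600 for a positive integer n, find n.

We need n² = 57600, so n = √57600 = 240.

240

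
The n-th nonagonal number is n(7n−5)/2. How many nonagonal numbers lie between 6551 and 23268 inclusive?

The n-th nonagonal number is n(7n−5)/2.
Smallest index with value ≥ 6551: n = 44 (giving 6666).
Largest index with value ≤ 23268: n = 81 (giving 22761).
Indices 44 through 81: 38 terms.

38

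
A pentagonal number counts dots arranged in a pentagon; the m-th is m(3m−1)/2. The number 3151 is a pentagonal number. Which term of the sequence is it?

46

Set n(3n−1)/2 = 3151, giving 3n² − n − 6302 = 0.
So n = (1 + 275) / 6 = 276/6 = 46.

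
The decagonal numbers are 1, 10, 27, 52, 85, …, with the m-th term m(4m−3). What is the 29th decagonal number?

3277

The 29th decagonal number is n(4n−3) with n = 29.
29·(4·29 − 3) = 29·113 = 3277.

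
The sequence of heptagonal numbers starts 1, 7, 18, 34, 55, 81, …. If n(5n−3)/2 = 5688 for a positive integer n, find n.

48

Set n(5n−3)/2 = 5688, giving 5n² − 3n − 11376 = 0.
The discriminant is 9 + 40·5688 = 227529, and √227529 = 477.
So n = (3 + 477) / 10 = 480/10 = 48.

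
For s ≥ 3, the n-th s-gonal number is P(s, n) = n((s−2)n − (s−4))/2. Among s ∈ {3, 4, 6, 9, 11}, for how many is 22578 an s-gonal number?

1

s = 3: P(3, 212) = 22578. ✓
s = 4: P(4, 150) = 22500 and P(4, 151) = 22801; 22578 is not s-gonal.
s = 6: P(6, 106) = 22366 and P(6, 107) = 22791; 22578 is not s-gonal.
s = 9: P(9, 80) = 22200 and P(9, 81) = 22761; 22578 is not s-gonal.
s = 11: P(11, 71) = 22436 and P(11, 72) = 23076; 22578 is not s-gonal.
Hits: s ∈ {3} → 1.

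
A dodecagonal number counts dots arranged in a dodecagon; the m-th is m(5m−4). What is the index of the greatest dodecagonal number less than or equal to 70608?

Solve n(5n−4) ≤ 70608 for integer n.
n = 119 gives 70329 ≤ 70608, while n = 120 gives 71520 > 70608; so the answer is index 119.

119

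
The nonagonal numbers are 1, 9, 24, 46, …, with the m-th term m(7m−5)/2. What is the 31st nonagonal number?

31·(7·31 − 5)/2 = 31·212/2 = 31·106 = 3286.

3286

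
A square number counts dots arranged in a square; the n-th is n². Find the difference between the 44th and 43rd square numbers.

87

n² − (n−1)² = 2n − 1, so 44² − 43² = 2·44 − 1 = 87.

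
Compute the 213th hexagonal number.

90525

213·(2·213 − 1) = 213·425 = 90525.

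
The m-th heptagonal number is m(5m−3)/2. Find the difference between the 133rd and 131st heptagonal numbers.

1317

133·(5·133 − 3)/2 = 44023 and 131·(5·131 − 3)/2 = 42706.
Difference: 44023 − 42706 = 1317.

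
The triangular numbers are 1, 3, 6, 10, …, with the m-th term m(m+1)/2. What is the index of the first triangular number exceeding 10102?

142

Solve n(n+1)/2 > 10102 for integer n.
The largest n with value ≤ 10102 is 141 (since 10011 ≤ 10102 < 10153), so the first above is n = 142, value 10153.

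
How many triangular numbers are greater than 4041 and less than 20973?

115

The n-th triangular number is n(n+1)/2.
Smallest index with value > 4041: n = 90 (giving 4095).
Largest index with value < 20973: n = 204 (giving 20910).
Indices 90 through 204: 115 terms.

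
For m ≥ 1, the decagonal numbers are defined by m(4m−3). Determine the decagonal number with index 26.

The 26th decagonal number is n(4n−3) with n = 26.
26·(4·26 − 3) = 26·101 = 2626.

2626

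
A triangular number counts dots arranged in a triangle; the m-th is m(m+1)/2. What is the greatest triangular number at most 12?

10

Solve n(n+1)/2 ≤ 12 for integer n.
n = 4 gives 10 ≤ 12, while n = 5 gives 15 > 12; so the answer is 10.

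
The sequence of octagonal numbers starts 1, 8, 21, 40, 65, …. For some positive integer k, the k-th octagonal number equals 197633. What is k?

Set n(3n−2) = 197633, giving 3n² − 2n − 197633 = 0.
The discriminant is 4 + 12·197633 = 2371600, and √2371600 = 1540.
So n = (2 + 1540) / 6 = 1542/6 = 257.

257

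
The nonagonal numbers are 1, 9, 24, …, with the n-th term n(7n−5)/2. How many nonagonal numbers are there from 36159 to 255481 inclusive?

169

The n-th nonagonal number is n(7n−5)/2.
Smallest index with value ≥ 36159: n = 102 (giving 36159).
Largest index with value ≤ 255481: n = 270 (giving 254475).
Indices 102 through 270: 169 terms.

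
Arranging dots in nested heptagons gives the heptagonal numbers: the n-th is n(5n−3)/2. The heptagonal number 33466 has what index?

116

Set n(5n−3)/2 = 33466, giving 5n² − 3n − 66932 = 0.
The discriminant is 9 + 40·33466 = 1338649, and √1338649 = 1157.
So n = (3 + 1157) / 10 = 1160/10 = 116.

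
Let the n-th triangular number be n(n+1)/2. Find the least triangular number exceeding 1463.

1485

Solve n(n+1)/2 > 1463 for integer n.
The largest n with value ≤ 1463 is 53 (since 1431 ≤ 1463 < 1485), so the first above is n = 54, value 1485.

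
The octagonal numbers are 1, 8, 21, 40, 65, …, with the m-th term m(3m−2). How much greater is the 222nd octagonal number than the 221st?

1327

Consecutive octagonal numbers differ by 6n − 5: here 6·222 − 5 = 1327.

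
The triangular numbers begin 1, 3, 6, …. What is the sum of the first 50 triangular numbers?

Σ i(i+1)/2 = (Σi² + Σi) / 2 over i = 1..50.
Σi = 1275 and Σi² = 42925.
(1·42925 + 1·1275) / 2 = 44200/2 = 22100.

22100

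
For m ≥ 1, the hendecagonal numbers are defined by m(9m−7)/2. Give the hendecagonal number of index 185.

The 185th hendecagonal number is n(9n−7)/2 with n = 185.
185·(9·185 − 7)/2 = 185·1658/2 = 185·829 = 153365.

153365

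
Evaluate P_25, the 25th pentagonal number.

925

The 25th pentagonal number is n(3n−1)/2 with n = 25.
25·(3·25 − 1)/2 = 25·74/2 = 25·37 = 925.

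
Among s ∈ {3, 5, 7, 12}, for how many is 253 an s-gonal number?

s = 3: P(3, 22) = 253. ✓
s = 5: P(5, 13) = 247 and P(5, 14) = 287; 253 is not s-gonal.
s = 7: P(7, 10) = 235 and P(7, 11) = 286; 253 is not s-gonal.
s = 12: P(12, 7) = 217 and P(12, 8) = 288; 253 is not s-gonal.
Hits: s ∈ {3} → 1.

1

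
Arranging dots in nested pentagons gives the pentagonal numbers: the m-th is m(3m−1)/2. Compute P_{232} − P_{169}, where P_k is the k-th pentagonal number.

37863

232·(3·232 − 1)/2 = 80620 and 169·(3·169 − 1)/2 = 42757.
Difference: 80620 − 42757 = 37863.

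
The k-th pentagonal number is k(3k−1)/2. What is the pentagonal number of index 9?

117

The 9th pentagonal number is n(3n−1)/2 with n = 9.
9·(3·9 − 1)/2 = 9·26/2 = 9·13 = 117.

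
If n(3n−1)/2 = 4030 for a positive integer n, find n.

52

Set n(3n−1)/2 = 4030, giving 3n² − n − 8060 = 0.
So n = (1 + 311) / 6 = 312/6 = 52.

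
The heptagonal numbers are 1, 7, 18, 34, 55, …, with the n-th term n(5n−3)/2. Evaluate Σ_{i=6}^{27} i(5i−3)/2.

16643

Σ i(5i−3)/2 = (5Σi² − 3Σi) / 2 over i = 6..27.
Σi = 378 − 15 = 363 and Σi² = 6930 − 55 = 6875.
(5·6875 − 3·363) / 2 = 33286/2 = 16643.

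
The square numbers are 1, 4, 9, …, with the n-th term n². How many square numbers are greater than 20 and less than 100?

5

The n-th square number is n².
Smallest index with value > 20: n = 5 (giving 25).
Largest index with value < 100: n = 9 (giving 81).
Indices 5 through 9: 5 terms.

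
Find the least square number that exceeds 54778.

55225

Solve n² > 54778 for integer n.
The largest n with value ≤ 54778 is 234 (since 54756 ≤ 54778 < 55225), so the first above is n = 235, value 55225.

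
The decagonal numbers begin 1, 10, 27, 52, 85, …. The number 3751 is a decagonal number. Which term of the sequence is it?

31

Set n(4n−3) = 3751, giving 4n² − 3n − 3751 = 0.
The discriminant is 9 + 16·3751 = 60025, and √60025 = 245.
So n = (3 + 245) / 8 = 248/8 = 31.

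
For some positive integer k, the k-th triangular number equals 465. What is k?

30

Set n(n+1)/2 = 465, giving n² + n − 930 = 0.
So n = (-1 + 61) / 2 = 60/2 = 30.
Check: 30·31/2 = 465. ✓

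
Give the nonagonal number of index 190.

125875

The 190th nonagonal number is n(7n−5)/2 with n = 190.
190·(7·190 − 5)/2 = 190·1325/2 = 125875.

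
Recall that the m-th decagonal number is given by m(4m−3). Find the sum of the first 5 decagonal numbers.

Σ i(4i−3) = 4Σi² − 3Σi over i = 1..5.
Σi = 15 and Σi² = 55.
4·55 − 3·15 = 175.

175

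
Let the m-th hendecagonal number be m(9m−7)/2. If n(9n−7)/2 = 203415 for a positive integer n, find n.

Set n(9n−7)/2 = 203415, giving 9n² − 7n − 406830 = 0.
The discriminant is 49 + 72·203415 = 14645929, and √14645929 = 3827.
So n = (7 + 3827) / 18 = 3834/18 = 213.
Check: 213·(9·213 − 7)/2 = 203415. ✓

213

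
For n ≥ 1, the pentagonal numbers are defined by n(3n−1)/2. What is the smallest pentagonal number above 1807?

1820

Solve n(3n−1)/2 > 1807 for integer n.
The largest n with value ≤ 1807 is 34 (since 1717 ≤ 1807 < 1820), so the first above is n = 35, value 1820.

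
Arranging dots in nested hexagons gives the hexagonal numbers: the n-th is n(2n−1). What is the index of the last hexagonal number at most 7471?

Solve n(2n−1) ≤ 7471 for integer n.
n = 61 gives 7381 ≤ 7471, while n = 62 gives 7626 > 7471; so the answer is index 61.

61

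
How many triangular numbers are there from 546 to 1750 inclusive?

26

The n-th triangular number is n(n+1)/2.
Smallest index with value ≥ 546: n = 33 (giving 561).
Largest index with value ≤ 1750: n = 58 (giving 1711).
Indices 33 through 58: 26 terms.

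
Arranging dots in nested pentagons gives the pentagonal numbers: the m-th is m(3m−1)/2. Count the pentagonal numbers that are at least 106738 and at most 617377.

The n-th pentagonal number is n(3n−1)/2.
Smallest index with value ≥ 106738: n = 267 (giving 106800).
Largest index with value ≤ 617377: n = 641 (giving 616001).
Indices 267 through 641: 375 terms.

375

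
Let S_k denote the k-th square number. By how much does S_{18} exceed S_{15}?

99

18² = 324 and 15² = 225.
Difference: 324 − 225 = 99.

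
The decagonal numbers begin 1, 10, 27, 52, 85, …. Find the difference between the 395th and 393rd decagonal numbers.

395·(4·395 − 3) = 622915 and 393·(4·393 − 3) = 616617.
Difference: 622915 − 616617 = 6298.

6298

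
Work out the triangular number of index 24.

300

The 24th triangular number is n(n+1)/2 with n = 24.
24·25/2 = 600/2 = 300.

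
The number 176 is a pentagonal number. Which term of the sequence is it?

Set n(3n−1)/2 = 176, giving 3n² − n − 352 = 0.
The discriminant is 1 + 24·176 = 4225, and √4225 = 65.
So n = (1 + 65) / 6 = 66/6 = 11.

11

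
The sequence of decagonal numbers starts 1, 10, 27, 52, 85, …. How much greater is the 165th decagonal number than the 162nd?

165·(4·165 − 3) = 108405 and 162·(4·162 − 3) = 104490.
Difference: 108405 − 104490 = 3915.

3915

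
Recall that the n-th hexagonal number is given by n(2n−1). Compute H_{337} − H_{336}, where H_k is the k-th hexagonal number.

1345

Consecutive hexagonal numbers differ by 4n − 3: here 4·337 − 3 = 1345.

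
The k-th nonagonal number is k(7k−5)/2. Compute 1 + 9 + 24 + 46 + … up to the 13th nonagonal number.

2639

Σ i(7i−5)/2 = (7Σi² − 5Σi) / 2 over i = 1..13.
Σi = 91 and Σi² = 819.
(7·819 − 5·91) / 2 = 5278/2 = 2639.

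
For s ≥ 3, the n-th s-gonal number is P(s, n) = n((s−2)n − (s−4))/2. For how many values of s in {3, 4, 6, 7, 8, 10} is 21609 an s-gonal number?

1

s = 3: P(3, 207) = 21528 and P(3, 208) = 21736; 21609 is not s-gonal.
s = 4: P(4, 147) = 21609. ✓
s = 6: P(6, 104) = 21528 and P(6, 105) = 21945; 21609 is not s-gonal.
s = 7: P(7, 93) = 21483 and P(7, 94) = 21949; 21609 is not s-gonal.
s = 8: P(8, 85) = 21505 and P(8, 86) = 22016; 21609 is not s-gonal.
s = 10: P(10, 73) = 21097 and P(10, 74) = 21682; 21609 is not s-gonal.
Hits: s ∈ {4} → 1.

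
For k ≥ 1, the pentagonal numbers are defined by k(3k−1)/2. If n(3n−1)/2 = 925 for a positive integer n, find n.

25

Set n(3n−1)/2 = 925, giving 3n² − n − 1850 = 0.
The discriminant is 1 + 24·925 = 22201, and √22201 = 149.
So n = (1 + 149) / 6 = 150/6 = 25.
Check: 25·(3·25 − 1)/2 = 925. ✓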